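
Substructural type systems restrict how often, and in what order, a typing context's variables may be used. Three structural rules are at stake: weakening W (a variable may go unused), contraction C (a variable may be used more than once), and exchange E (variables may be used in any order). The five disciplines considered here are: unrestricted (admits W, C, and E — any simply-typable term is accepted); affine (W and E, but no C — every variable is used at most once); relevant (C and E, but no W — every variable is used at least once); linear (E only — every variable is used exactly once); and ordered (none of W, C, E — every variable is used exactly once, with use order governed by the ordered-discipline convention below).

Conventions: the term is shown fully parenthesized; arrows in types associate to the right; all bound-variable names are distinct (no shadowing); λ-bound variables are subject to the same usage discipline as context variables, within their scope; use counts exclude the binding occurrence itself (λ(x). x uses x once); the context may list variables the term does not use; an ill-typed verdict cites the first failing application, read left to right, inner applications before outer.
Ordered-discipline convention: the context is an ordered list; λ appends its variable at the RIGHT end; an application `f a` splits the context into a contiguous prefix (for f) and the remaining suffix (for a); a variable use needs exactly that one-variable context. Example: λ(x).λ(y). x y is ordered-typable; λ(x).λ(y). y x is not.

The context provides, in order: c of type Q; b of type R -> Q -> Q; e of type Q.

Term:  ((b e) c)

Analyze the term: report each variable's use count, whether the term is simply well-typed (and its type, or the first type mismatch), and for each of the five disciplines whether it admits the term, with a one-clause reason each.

use counts: c: 1, b: 1, e: 1
left-to-right use order: b, e, c
typing: ill-typed: an application expects R but receives Q
ordered ✗ (not simply typable)
linear ✗ (fails simple typing)
affine ✗ (a type mismatch blocks all five)
relevant ✗ (the type mismatch rejects it)
unrestricted ✗ (not simply typable)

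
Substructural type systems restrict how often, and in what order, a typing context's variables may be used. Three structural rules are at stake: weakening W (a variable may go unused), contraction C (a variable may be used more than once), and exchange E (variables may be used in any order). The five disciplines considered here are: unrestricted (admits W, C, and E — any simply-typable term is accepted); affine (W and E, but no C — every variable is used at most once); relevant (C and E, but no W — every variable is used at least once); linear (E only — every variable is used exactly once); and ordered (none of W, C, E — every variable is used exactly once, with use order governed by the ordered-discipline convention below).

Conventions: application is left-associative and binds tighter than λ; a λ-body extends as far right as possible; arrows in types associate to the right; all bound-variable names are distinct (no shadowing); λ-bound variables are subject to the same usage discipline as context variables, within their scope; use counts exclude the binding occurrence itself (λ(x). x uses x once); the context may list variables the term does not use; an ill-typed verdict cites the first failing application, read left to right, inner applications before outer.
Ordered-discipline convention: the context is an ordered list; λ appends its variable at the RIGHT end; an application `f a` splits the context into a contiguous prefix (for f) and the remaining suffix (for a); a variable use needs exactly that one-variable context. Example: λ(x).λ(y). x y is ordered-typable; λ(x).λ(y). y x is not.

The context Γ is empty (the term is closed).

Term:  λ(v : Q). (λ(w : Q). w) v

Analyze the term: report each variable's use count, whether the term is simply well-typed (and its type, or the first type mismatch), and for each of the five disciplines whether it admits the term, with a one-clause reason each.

usage: v [bound]: 1; w [bound]: 1
left-to-right use order: w, v
typing: well-typed — term : Q -> Q
ordered: ✓, one use each (v, w); ordered split holds
linear: ✓, exactly-once usage across v, w
affine: ✓, no duplicate uses among v, w
relevant: ✓, every one of v, w appears
unrestricted: ✓, simply typable at Q -> Q; W, C, E all held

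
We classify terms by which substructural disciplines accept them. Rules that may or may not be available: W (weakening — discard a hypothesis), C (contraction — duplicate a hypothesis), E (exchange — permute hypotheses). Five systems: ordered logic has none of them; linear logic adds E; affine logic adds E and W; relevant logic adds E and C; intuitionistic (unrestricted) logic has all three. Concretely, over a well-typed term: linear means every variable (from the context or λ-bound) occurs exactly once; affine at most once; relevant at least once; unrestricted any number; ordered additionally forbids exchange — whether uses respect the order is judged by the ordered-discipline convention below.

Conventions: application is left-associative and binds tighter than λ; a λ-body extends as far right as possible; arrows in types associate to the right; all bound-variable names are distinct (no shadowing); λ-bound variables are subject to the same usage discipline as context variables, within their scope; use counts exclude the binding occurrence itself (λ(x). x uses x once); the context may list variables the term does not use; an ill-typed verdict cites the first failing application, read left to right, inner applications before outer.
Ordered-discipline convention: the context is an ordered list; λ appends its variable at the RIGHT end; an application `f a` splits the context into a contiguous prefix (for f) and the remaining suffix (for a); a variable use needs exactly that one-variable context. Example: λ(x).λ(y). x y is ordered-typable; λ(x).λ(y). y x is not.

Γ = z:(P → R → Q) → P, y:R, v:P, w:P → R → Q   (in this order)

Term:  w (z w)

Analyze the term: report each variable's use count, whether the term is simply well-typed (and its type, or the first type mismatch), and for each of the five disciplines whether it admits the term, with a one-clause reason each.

usage: z: 1×, y: 0×, v: 0×, w: 2×
use order (left to right): w, z, w
typing: well-typed at R → Q
ordered ✗ (repeated use of w ×2; needs weakening: y, v unused)
linear ✗ (repeated use of w ×2; needs weakening: y, v unused)
affine ✗ (repeated use of w ×2)
relevant ✗ (needs weakening: y, v unused)
unrestricted ✓ (type-checks (R → Q) and nothing is barred)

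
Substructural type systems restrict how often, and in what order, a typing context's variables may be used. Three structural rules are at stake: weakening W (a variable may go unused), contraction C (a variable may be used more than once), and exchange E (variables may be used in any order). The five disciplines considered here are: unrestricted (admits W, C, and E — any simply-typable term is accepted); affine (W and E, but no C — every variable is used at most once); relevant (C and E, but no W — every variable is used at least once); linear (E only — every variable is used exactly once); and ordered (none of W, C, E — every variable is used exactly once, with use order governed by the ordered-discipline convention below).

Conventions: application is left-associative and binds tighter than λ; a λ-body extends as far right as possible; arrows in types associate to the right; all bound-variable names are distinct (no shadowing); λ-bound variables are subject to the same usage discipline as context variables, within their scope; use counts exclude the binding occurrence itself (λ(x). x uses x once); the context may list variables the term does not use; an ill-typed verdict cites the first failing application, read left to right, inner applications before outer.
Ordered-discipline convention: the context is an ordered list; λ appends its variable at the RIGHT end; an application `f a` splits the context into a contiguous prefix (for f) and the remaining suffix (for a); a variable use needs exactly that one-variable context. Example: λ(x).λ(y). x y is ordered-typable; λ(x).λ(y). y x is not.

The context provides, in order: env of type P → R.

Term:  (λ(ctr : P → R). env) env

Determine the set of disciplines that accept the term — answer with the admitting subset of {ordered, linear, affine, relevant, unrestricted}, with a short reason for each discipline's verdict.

admitted in: unrestricted
counts: env ×2; ctr (bound) ×0
order of uses: env, env
typing: well-typed at P → R
ordered ✗ (uses contraction: env ×2; ctr never used (weakening))
linear ✗ (uses contraction: env ×2; ctr never used (weakening))
affine ✗ (uses contraction: env ×2)
relevant ✗ (ctr never used (weakening))
unrestricted ✓ (type-checks (P → R) and nothing is barred)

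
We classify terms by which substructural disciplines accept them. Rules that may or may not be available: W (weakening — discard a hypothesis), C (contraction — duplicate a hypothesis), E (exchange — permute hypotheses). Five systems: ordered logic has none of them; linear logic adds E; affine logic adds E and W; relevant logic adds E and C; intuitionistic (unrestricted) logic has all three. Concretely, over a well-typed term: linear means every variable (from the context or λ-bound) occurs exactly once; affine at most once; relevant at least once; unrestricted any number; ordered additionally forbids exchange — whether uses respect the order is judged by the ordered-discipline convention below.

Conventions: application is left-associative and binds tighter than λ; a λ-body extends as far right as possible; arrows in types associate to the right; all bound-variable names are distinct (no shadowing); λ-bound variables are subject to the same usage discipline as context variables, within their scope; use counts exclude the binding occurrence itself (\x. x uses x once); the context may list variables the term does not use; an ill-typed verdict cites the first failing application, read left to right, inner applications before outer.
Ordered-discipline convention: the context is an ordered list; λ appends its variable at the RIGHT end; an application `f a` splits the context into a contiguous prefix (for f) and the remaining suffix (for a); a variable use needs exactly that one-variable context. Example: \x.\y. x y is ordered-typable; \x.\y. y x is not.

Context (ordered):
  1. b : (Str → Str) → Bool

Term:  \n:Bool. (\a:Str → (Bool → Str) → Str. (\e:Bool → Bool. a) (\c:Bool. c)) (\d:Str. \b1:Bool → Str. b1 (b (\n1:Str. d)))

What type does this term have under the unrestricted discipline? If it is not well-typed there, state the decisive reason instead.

term : Bool → Str → (Bool → Str) → Str
usage: b: 1×; n [bound]: 0×; a [bound]: 1×; e [bound]: 0×; c [bound]: 1×; d [bound]: 1×; b1 [bound]: 1×; n1 [bound]: 0×
uses in reading order: a, c, b1, b, d
typing: ✓ — Bool → Str → (Bool → Str) → Str
all disciplines: ordered ✗, linear ✗, affine ✓, relevant ✗, unrestricted ✓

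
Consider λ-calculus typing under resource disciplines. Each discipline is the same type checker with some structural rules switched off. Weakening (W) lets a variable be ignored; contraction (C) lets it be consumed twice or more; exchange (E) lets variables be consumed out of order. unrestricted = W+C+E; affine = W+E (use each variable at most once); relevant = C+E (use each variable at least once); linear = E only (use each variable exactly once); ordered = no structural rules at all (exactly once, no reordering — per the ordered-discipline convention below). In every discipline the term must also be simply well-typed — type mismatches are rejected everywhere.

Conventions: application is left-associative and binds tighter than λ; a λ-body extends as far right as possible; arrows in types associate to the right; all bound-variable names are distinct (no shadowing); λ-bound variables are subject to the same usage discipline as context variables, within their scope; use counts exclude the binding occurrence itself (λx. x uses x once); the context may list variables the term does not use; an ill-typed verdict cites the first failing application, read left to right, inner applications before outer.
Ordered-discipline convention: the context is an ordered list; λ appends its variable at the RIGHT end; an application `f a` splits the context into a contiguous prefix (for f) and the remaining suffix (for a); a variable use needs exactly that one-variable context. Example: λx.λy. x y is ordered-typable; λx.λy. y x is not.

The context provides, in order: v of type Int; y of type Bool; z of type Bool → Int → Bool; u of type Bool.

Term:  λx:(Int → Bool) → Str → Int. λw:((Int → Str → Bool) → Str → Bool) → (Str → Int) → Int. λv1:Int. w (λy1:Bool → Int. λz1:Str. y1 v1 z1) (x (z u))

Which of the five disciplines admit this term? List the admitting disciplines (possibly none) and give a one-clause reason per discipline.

admitted by: none
variable uses: v: 0×, y: 0×, z: 1×, u: 1×, x [bound]: 1×, w [bound]: 1×, v1 [bound]: 1×, y1 [bound]: 1×, z1 [bound]: 1×
uses in reading order: w, y1, v1, z1, x, z, u
typing: ill-typed: an application expects Bool but receives Int
ordered ✗ (the type mismatch rejects it)
linear ✗ (not simply typable)
affine ✗ (fails simple typing)
relevant ✗ (a type mismatch blocks all five)
unrestricted ✗ (the type mismatch rejects it)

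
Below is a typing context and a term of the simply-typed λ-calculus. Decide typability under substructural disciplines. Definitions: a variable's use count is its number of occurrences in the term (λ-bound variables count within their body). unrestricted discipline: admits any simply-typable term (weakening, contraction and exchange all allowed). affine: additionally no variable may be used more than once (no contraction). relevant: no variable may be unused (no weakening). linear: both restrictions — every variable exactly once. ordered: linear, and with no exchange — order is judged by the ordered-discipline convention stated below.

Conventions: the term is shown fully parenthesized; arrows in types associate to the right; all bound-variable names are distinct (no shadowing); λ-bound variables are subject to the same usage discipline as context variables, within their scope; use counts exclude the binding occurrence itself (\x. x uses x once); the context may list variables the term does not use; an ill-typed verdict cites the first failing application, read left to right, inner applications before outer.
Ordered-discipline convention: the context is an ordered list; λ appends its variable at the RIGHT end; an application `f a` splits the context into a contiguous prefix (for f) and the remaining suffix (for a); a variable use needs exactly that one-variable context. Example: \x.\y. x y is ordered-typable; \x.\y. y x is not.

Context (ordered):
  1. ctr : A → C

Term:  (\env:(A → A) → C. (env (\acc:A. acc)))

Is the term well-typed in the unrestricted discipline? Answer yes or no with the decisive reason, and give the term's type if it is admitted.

yes — simply typable at ((A → A) → C) → C; W, C, E all held; term : ((A → A) → C) → C
counts: ctr=0; env (λ-bound)=1; acc (λ-bound)=1
use order (left to right): env, acc
typing: ✓ — ((A → A) → C) → C
summary: ordered ✗ | linear ✗ | affine ✓ | relevant ✗ | unrestricted ✓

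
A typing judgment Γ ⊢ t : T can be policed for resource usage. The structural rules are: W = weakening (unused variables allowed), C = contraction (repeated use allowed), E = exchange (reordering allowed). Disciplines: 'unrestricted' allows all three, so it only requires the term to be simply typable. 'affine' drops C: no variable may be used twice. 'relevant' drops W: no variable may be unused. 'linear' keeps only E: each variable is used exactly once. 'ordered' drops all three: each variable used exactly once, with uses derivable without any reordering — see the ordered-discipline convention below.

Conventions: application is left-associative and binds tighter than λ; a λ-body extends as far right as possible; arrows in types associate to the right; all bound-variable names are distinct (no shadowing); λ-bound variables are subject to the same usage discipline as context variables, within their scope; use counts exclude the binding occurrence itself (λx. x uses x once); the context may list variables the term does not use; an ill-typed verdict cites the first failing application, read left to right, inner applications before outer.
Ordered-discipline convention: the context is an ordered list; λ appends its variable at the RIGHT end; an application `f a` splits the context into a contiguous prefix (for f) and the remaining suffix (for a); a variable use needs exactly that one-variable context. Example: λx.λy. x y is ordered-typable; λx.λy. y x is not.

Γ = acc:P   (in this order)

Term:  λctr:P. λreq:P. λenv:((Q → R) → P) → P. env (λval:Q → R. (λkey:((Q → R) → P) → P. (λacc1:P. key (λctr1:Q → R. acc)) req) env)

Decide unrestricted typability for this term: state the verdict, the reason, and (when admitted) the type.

yes — simply typable at P → P → (((Q → R) → P) → P) → P; W, C, E all held; term : P → P → (((Q → R) → P) → P) → P
variable uses: acc=1, ctr [bound]=0, req [bound]=1, env [bound]=2, val [bound]=0, key [bound]=1, acc1 [bound]=0, ctr1 [bound]=0
left-to-right use order: env, key, acc, req, env
typing: ✓ — P → P → (((Q → R) → P) → P) → P
per-discipline verdicts: ordered ✗; linear ✗; affine ✗; relevant ✗; unrestricted ✓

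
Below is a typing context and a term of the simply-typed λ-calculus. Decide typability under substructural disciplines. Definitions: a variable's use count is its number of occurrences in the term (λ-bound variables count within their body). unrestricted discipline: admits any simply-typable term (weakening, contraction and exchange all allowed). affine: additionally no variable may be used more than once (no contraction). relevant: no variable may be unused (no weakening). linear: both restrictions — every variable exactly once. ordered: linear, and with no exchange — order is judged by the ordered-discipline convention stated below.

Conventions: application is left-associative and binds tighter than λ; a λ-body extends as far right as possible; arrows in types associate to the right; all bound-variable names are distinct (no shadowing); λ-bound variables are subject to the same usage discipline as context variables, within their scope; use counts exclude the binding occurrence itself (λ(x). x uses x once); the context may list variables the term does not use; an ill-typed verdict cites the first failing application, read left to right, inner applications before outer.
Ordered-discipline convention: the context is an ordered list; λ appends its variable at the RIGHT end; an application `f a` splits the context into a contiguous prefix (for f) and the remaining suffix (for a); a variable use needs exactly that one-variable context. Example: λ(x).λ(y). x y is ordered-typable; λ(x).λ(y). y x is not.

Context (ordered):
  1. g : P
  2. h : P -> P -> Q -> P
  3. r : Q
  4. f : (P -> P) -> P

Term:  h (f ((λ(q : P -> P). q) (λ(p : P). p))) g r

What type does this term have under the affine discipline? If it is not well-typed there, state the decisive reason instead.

term : P
counts: g ×1, h ×1, r ×1, f ×1, q (bound) ×1, p (bound) ×1
use order (left to right): h, f, q, p, g, r
typing: the term checks, with type P
all disciplines: ordered ✗; linear ✓; affine ✓; relevant ✓; unrestricted ✓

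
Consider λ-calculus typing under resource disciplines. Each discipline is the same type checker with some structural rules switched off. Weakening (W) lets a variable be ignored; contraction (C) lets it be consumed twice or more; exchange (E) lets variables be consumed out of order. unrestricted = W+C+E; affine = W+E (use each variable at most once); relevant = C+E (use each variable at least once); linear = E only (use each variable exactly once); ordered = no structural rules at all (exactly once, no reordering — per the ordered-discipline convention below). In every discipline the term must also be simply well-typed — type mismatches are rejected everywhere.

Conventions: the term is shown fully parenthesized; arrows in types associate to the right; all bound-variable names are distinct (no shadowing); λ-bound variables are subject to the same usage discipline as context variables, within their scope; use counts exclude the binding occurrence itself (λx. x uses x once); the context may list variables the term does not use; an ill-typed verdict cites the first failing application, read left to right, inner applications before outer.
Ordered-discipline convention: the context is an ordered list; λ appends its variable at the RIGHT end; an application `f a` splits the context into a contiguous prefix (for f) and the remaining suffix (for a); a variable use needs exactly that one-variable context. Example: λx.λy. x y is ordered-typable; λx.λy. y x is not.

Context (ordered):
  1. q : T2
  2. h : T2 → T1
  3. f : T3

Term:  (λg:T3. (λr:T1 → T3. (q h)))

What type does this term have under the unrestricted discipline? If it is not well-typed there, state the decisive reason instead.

not well-typed under unrestricted — the type mismatch rejects it
variable uses: q: 1×, h: 1×, f: 0×, g (λ-bound): 0×, r (λ-bound): 0×
uses in reading order: q, h
typing: ill-typed: non-arrow in function slot: T2
summary: ordered ✗ · linear ✗ · affine ✗ · relevant ✗ · unrestricted ✗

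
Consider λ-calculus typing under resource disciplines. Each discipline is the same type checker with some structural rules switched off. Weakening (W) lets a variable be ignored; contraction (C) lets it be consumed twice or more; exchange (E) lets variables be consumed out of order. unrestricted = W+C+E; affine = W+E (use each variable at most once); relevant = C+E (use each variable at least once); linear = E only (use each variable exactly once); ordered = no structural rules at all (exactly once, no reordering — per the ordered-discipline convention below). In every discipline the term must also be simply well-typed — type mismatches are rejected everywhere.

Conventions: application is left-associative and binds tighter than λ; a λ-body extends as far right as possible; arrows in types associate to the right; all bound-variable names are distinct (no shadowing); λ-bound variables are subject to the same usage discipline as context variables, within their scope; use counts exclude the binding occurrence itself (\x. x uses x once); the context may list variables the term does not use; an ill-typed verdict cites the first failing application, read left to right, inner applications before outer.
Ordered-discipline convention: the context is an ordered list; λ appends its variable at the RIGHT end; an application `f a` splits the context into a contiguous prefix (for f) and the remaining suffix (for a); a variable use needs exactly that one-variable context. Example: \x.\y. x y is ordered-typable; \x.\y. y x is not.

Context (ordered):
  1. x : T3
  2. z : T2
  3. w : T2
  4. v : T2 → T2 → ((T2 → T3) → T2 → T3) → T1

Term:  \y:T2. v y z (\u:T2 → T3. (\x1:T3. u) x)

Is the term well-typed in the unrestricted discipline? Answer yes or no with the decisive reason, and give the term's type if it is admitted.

yes — typability at T2 → T1 is all that's needed; term : T2 → T1
usage: x: 1×, z: 1×, w: 0×, v: 1×, y (bound): 1×, u (bound): 1×, x1 (bound): 0×
left-to-right use order: v, y, z, u, x
typing: ✓ — T2 → T1
across the five disciplines: ordered ✗ · linear ✗ · affine ✓ · relevant ✗ · unrestricted ✓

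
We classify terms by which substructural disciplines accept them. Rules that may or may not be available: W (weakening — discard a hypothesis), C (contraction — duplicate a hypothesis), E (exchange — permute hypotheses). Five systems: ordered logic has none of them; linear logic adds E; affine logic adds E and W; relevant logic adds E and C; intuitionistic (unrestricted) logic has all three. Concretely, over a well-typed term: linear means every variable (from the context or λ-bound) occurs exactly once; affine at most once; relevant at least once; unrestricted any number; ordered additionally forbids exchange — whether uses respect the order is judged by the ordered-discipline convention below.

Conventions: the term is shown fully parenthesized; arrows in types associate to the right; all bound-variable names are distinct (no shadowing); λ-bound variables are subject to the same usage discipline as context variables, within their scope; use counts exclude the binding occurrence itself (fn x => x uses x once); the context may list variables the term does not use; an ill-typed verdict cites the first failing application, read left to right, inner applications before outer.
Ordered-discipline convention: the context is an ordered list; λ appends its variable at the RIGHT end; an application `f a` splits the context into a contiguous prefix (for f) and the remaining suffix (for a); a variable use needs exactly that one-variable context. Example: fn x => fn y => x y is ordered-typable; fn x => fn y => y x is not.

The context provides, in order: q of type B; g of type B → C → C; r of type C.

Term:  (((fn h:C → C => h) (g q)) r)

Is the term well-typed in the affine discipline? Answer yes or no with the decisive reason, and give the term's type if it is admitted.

yes — none of q, g, r, h used more than once; term : C
usage: q: 1; g: 1; r: 1; h (bound): 1
left-to-right use order: h, g, q, r
typing: well-typed at C
across the five disciplines: ordered ✗ · linear ✓ · affine ✓ · relevant ✓ · unrestricted ✓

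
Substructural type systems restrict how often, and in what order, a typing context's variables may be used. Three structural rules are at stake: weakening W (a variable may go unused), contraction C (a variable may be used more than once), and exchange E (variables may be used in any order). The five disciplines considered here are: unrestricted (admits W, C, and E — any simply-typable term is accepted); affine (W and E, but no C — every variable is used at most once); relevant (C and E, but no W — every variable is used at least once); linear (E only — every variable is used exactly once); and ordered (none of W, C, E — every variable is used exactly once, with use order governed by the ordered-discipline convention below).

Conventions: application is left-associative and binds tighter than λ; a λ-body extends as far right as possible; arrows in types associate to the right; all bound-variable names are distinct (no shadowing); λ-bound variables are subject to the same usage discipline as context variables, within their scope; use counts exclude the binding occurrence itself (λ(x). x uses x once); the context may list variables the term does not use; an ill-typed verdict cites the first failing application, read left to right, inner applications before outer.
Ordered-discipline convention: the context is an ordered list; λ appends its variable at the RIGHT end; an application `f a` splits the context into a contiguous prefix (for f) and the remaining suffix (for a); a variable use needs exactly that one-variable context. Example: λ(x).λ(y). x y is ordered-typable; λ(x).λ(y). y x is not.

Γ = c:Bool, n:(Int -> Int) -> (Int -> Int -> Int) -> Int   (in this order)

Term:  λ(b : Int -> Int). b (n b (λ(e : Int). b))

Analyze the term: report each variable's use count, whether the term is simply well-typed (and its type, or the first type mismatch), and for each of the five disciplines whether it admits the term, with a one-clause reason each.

use counts: c ×0; n ×1; b (bound) ×3; e (bound) ×0
order of uses: b, n, b, b
typing: ✓ — (Int -> Int) -> Int
ordered: ✗ — needs contraction — b ×3; unused: c, e — weakening required
linear: ✗ — needs contraction — b ×3; unused: c, e — weakening required
affine: ✗ — needs contraction — b ×3
relevant: ✗ — unused: c, e — weakening required
unrestricted: ✓ — simply typable at (Int -> Int) -> Int; W, C, E all held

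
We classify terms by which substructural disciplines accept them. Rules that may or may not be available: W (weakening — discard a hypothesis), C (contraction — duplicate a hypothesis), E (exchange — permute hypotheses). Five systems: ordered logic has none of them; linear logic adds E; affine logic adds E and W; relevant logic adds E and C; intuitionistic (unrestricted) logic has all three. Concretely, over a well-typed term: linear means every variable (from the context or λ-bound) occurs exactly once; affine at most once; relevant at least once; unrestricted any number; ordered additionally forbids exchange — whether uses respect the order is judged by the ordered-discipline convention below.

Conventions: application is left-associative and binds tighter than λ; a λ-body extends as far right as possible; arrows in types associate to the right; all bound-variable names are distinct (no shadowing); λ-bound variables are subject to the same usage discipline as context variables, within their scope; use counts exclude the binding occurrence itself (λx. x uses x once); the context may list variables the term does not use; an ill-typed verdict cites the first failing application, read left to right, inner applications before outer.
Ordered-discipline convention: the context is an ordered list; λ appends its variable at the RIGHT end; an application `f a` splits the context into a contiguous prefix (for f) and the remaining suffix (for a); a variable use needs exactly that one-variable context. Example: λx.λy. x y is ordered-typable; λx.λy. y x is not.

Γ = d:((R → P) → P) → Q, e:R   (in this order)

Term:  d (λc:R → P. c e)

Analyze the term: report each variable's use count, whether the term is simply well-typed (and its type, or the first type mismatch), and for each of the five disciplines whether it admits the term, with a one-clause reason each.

variable uses: d: 1, e: 1, c (bound): 1
order of uses: d, c, e
typing: well-typed at Q
ordered: ✗ — no contiguous prefix/suffix split fits d, c, e
linear: ✓ — d, e, c: one use apiece
affine: ✓ — d, e, c: no repeats, contraction unneeded
relevant: ✓ — every one of d, e, c appears
unrestricted: ✓ — simply typable at Q; W, C, E all held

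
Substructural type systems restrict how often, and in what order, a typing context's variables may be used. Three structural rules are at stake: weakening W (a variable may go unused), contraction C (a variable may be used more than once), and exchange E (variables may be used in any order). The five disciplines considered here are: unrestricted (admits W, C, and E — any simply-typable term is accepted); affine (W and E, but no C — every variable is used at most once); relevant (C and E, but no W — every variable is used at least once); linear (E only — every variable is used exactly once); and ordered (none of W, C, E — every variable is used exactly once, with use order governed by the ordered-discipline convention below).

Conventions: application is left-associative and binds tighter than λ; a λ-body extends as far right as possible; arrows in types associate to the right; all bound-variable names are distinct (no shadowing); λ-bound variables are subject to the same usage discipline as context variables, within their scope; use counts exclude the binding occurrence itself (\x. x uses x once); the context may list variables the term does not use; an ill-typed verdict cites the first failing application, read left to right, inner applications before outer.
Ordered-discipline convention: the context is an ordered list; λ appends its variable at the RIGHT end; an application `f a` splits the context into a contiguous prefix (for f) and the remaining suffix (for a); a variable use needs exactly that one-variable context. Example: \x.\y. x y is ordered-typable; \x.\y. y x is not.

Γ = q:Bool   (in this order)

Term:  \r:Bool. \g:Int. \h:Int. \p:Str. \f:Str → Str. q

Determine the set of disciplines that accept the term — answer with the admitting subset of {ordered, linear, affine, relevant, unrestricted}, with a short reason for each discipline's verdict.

admitted by: affine, unrestricted
variable uses: q: 1×, r [bound]: 0×, g [bound]: 0×, h [bound]: 0×, p [bound]: 0×, f [bound]: 0×
use order (left to right): q
typing: well-typed at Bool → Int → Int → Str → (Str → Str) → Bool
ordered ✗ (needs weakening: r, g, h, p, f unused)
linear ✗ (needs weakening: r, g, h, p, f unused)
affine ✓ (none of q, r, g, h, p, f used more than once)
relevant ✗ (needs weakening: r, g, h, p, f unused)
unrestricted ✓ (simply typable at Bool → Int → Int → Str → (Str → Str) → Bool; W, C, E all held)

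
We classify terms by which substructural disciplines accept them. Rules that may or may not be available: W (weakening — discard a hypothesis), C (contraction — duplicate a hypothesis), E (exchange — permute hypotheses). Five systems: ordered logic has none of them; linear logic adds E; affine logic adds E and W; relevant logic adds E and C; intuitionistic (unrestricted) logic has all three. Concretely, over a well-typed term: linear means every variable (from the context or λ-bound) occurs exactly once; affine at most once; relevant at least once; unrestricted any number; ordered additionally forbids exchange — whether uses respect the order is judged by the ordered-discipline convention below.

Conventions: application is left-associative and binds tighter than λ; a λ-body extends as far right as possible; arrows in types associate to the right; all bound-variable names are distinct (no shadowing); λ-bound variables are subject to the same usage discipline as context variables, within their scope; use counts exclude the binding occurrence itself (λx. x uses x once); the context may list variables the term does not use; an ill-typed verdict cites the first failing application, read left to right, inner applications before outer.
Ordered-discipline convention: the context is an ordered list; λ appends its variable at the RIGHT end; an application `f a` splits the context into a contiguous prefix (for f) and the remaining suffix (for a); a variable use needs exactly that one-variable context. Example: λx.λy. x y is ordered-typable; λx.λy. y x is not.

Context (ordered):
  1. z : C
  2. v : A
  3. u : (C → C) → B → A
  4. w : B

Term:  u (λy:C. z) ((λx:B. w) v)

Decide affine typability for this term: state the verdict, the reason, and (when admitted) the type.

no — not simply typable
use counts: z: 1; v: 1; u: 1; w: 1; y (bound): 0; x (bound): 0
left-to-right use order: u, z, w, v
typing: ill-typed: an argument A mismatches the expected B
summary: ordered ✗; linear ✗; affine ✗; relevant ✗; unrestricted ✗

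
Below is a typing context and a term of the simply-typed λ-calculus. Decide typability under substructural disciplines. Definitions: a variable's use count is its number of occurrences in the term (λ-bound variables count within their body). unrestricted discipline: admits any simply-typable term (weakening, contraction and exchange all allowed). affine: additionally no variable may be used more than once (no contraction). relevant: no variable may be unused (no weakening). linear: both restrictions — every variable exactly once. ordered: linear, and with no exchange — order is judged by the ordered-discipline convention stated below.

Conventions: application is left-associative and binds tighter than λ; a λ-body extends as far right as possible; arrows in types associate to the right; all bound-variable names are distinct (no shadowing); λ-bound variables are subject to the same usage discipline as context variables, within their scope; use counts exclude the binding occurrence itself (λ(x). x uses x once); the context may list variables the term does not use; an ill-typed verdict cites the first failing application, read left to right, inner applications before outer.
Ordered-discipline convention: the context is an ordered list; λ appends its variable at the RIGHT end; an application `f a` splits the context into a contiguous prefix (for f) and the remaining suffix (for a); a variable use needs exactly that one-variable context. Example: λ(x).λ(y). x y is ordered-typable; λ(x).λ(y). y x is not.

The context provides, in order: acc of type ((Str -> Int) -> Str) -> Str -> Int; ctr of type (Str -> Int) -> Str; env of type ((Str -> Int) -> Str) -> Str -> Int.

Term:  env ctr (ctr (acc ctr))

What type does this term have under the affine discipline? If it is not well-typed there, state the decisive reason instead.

not well-typed under affine — needs contraction — ctr ×3
variable uses: acc: 1×, ctr: 3×, env: 1×
uses in reading order: env, ctr, ctr, acc, ctr
typing: ✓ — Int
across the five disciplines: ordered ✗; linear ✗; affine ✗; relevant ✓; unrestricted ✓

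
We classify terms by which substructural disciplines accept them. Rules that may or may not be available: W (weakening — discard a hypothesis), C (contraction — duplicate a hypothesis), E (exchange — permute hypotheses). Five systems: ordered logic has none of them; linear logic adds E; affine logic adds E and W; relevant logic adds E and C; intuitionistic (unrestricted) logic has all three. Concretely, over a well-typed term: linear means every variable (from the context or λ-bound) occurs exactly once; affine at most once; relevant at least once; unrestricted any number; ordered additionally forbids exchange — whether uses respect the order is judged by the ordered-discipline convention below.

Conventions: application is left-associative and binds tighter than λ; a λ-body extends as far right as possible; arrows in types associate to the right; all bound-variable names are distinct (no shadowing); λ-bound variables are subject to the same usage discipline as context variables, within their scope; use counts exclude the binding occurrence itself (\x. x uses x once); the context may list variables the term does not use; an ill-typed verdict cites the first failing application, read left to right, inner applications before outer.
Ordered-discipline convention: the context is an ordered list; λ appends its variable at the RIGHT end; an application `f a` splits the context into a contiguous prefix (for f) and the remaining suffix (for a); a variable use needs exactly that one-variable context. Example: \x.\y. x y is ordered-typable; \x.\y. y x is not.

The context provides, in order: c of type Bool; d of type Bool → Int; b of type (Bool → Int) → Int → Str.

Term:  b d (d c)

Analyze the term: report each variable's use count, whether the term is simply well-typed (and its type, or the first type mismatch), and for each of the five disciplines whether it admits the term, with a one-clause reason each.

use counts: c ×1, d ×2, b ×1
uses in reading order: b, d, d, c
typing: ✓ — Str
ordered: ✗, repeated use of d ×2
linear: ✗, repeated use of d ×2
affine: ✗, repeated use of d ×2
relevant: ✓, every one of c, d, b appears
unrestricted: ✓, typability at Str is all that's needed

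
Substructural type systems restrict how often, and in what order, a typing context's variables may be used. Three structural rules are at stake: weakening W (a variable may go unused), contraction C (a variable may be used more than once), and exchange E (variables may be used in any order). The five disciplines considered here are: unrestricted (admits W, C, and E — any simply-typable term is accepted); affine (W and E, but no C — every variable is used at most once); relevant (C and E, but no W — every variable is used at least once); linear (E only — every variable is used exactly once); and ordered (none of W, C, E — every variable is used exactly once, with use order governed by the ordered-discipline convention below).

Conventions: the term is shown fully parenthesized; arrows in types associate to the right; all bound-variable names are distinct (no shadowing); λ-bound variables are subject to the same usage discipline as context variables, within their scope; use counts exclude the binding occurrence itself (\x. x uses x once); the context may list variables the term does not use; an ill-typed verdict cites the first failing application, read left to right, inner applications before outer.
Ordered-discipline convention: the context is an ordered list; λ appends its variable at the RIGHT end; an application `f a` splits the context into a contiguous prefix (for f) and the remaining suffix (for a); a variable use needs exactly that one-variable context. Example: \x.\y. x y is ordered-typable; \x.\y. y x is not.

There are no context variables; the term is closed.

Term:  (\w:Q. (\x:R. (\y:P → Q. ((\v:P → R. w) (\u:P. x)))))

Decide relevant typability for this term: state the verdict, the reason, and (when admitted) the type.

no — y, v, u never used (weakening)
variable uses: w (bound) ×1; x (bound) ×1; y (bound) ×0; v (bound) ×0; u (bound) ×0
left-to-right use order: w, x
typing: well-typed at Q → R → (P → Q) → Q
across the five disciplines: ordered ✗ · linear ✗ · affine ✓ · relevant ✗ · unrestricted ✓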